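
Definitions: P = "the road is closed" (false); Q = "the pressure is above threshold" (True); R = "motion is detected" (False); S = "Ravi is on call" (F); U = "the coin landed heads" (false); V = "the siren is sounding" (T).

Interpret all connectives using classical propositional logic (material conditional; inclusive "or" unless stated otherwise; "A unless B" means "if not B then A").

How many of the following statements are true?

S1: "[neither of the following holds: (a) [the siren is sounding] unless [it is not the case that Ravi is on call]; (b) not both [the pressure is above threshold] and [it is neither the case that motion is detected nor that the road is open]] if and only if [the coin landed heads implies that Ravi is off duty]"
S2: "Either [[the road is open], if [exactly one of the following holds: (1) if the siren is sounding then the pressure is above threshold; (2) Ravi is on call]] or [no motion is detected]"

S1: This is ((V or not S) nor (Q nand (R nor not P))) iff (U -> not S).

not S = not False = True
V or not S = True or True = True
not P = not False = True
R nor not P = False nor True = False
Q nand (R nor not P) = True nand False = True
(V or not S) nor (Q nand (R nor not P)) = True nor True = False
not S = not False = True
U -> not S = False -> True = True
((V or not S) nor (Q nand (R nor not P))) iff (U -> not S) = False iff True = False
So S1 is false.

S2: In symbols: (((V -> Q) xor S) -> not P) or not R

V -> Q = True -> True = True
(V -> Q) xor S = True xor False = True
not P = not False = True
((V -> Q) xor S) -> not P = True -> True = True
not R = not False = True
(((V -> Q) xor S) -> not P) or not R = True or True = True
So S2 is true.

Count: 1.

1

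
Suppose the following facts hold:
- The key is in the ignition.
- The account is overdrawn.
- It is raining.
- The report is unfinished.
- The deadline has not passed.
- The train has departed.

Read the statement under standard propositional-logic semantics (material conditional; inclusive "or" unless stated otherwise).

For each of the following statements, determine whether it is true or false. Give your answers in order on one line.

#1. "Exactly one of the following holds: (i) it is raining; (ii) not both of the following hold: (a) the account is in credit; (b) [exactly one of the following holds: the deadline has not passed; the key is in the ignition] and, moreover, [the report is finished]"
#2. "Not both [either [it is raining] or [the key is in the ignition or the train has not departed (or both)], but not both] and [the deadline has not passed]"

#1 F, #2 T

Let R = "it is raining" (True), Q = "the account is overdrawn" (True), U = "the deadline has passed" (False), P = "the key is in the ignition" (True), S = "the report is finished" (False), V = "the train has departed" (True).

#1: Parsed as R xor (not Q nand ((not U xor P) and S))

not Q = not True = False
not U = not False = True
not U xor P = True xor True = False
(not U xor P) and S = False and False = False
not Q nand ((not U xor P) and S) = False nand False = True
R xor (not Q nand ((not U xor P) and S)) = True xor True = False
Hence #1 is false.

#2: Formalization: (R xor (P or not V)) nand not U

not V = not True = False
P or not V = True or False = True
R xor (P or not V) = True xor True = False
not U = not False = True
(R xor (P or not V)) nand not U = False nand True = True
So #2 is true.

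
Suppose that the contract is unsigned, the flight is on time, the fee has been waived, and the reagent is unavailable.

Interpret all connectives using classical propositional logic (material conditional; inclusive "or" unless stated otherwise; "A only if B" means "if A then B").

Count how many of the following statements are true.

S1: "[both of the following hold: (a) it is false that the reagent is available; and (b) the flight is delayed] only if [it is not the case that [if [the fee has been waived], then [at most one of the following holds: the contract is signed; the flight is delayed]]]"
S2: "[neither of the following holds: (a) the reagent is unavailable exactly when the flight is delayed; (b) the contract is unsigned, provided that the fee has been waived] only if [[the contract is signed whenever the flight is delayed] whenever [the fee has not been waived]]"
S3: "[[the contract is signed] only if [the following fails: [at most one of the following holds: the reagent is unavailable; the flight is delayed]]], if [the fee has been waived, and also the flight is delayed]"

3

Let M = "the reagent is available" (False), N = "the flight is delayed" (False), R = "the fee has been waived" (True), H = "the contract is signed" (False).

S1: This is (not M and N) -> not (R -> (H nand N)).

not M = not False = True
not M and N = True and False = False
H nand N = False nand False = True
R -> (H nand N) = True -> True = True
not (R -> (H nand N)) = not True = False
(not M and N) -> not (R -> (H nand N)) = False -> False = True
Hence S1 is true.

S2: In symbols: ((not M iff N) nor (R -> not H)) -> (not R -> (N -> H))

not M = not False = True
not M iff N = True iff False = False
not H = not False = True
R -> not H = True -> True = True
(not M iff N) nor (R -> not H) = False nor True = False
not R = not True = False
N -> H = False -> False = True
not R -> (N -> H) = False -> True = True
((not M iff N) nor (R -> not H)) -> (not R -> (N -> H)) = False -> True = True
Hence S2 is true.

S3: In symbols: (R and N) -> (H -> not (not M nand N))

R and N = True and False = False
not M = not False = True
not M nand N = True nand False = True
not (not M nand N) = not True = False
H -> not (not M nand N) = False -> False = True
(R and N) -> (H -> not (not M nand N)) = False -> True = True
Hence S3 is true.

Count: 3.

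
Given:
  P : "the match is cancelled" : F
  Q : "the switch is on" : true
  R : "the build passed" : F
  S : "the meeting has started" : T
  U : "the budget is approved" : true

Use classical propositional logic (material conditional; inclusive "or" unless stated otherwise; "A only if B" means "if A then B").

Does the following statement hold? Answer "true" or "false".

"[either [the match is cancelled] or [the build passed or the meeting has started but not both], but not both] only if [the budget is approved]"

This is (P xor (R xor S)) -> U.

R xor S = F xor T = T
P xor (R xor S) = F xor T = T
(P xor (R xor S)) -> U = T -> T = T

The statement is true.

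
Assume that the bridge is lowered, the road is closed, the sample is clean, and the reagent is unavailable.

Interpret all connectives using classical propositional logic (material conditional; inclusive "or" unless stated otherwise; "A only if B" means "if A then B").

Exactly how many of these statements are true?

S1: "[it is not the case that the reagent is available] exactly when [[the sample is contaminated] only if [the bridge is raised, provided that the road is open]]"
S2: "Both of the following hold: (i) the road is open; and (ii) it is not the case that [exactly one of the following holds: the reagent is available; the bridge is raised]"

1

Let S = "the reagent is available" (False), R = "the sample is contaminated" (False), Q = "the road is closed" (True), P = "the bridge is raised" (False).

S1: Formalization: not S iff (R -> (not Q -> P))

not S = not False = True
not Q = not True = False
not Q -> P = False -> False = True
R -> (not Q -> P) = False -> True = True
not S iff (R -> (not Q -> P)) = True iff True = True
Hence S1 is true.

S2: This is not Q and not (S xor P).

not Q = not True = False
S xor P = False xor False = False
not (S xor P) = not False = True
not Q and not (S xor P) = False and True = False
So S2 is false.

Count: 1.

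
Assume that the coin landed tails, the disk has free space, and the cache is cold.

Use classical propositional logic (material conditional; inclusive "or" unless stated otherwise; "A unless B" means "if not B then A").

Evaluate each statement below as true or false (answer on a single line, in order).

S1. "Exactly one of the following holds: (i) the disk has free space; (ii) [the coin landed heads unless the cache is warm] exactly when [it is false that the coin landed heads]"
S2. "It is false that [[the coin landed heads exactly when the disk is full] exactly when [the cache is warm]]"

S1 true / S2 true

Let Q = "the disk is full" (F), P = "the coin landed heads" (F), R = "the cache is warm" (F).

S1: Parsed as ¬Q ⊕ ((P ∨ R) ↔ ¬P)

¬Q = ¬F = T
P ∨ R = F ∨ F = F
¬P = ¬F = T
(P ∨ R) ↔ ¬P = F ↔ T = F
¬Q ⊕ ((P ∨ R) ↔ ¬P) = T ⊕ F = T
Thus S1 is true.

S2: Parsed as ¬((P ↔ Q) ↔ R)

P ↔ Q = F ↔ F = T
(P ↔ Q) ↔ R = T ↔ F = F
¬((P ↔ Q) ↔ R) = ¬F = T
Thus S2 is true.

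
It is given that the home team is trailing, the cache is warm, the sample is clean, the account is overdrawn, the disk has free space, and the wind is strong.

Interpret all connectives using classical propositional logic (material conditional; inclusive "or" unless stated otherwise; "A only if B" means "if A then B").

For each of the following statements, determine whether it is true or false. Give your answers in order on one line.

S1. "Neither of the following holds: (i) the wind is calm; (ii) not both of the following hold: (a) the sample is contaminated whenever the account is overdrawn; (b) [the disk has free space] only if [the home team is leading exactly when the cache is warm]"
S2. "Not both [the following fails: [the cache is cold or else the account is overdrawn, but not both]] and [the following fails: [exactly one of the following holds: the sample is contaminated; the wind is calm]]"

Let V = "the wind is strong" (True), S = "the account is overdrawn" (True), R = "the sample is contaminated" (False), U = "the disk is full" (False), P = "the home team is leading" (False), Q = "the cache is warm" (True).

S1: This is not V nor ((S -> R) nand (not U -> (P iff Q))).

not V = not True = False
S -> R = True -> False = False
not U = not False = True
P iff Q = False iff True = False
not U -> (P iff Q) = True -> False = False
(S -> R) nand (not U -> (P iff Q)) = False nand False = True
not V nor ((S -> R) nand (not U -> (P iff Q))) = False nor True = False
Hence S1 is false.

S2: This is not (not Q xor S) nand not (R xor not V).

not Q = not True = False
not Q xor S = False xor True = True
not (not Q xor S) = not True = False
not V = not True = False
R xor not V = False xor False = False
not (R xor not V) = not False = True
not (not Q xor S) nand not (R xor not V) = False nand True = True
Hence S2 is true.

S1 false; S2 true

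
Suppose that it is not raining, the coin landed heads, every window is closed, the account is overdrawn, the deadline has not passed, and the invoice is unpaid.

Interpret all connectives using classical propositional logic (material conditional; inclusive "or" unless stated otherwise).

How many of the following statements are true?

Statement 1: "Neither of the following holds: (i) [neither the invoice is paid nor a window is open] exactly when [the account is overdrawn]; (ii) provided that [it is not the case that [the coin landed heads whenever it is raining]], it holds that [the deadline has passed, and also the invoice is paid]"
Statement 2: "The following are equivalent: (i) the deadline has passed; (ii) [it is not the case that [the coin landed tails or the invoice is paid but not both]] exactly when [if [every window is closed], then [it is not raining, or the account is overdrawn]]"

Let V = "the invoice is paid" (False), W = "a window is open" (False), N = "the account is overdrawn" (True), P = "it is raining" (False), R = "the coin landed heads" (True), H = "the deadline has passed" (False).

Statement 1: This is ((V nor W) iff N) nor (not (P -> R) -> (H and V)).

V nor W = False nor False = True
(V nor W) iff N = True iff True = True
P -> R = False -> True = True
not (P -> R) = not True = False
H and V = False and False = False
not (P -> R) -> (H and V) = False -> False = True
((V nor W) iff N) nor (not (P -> R) -> (H and V)) = True nor True = False
Thus Statement 1 is false.

Statement 2: Parsed as H iff (not (not R xor V) iff (not W -> (not P or N)))

not R = not True = False
not R xor V = False xor False = False
not (not R xor V) = not False = True
not W = not False = True
not P = not False = True
not P or N = True or True = True
not W -> (not P or N) = True -> True = True
not (not R xor V) iff (not W -> (not P or N)) = True iff True = True
H iff (not (not R xor V) iff (not W -> (not P or N))) = False iff True = False
So Statement 2 is false.

True statements: 0 (none).

0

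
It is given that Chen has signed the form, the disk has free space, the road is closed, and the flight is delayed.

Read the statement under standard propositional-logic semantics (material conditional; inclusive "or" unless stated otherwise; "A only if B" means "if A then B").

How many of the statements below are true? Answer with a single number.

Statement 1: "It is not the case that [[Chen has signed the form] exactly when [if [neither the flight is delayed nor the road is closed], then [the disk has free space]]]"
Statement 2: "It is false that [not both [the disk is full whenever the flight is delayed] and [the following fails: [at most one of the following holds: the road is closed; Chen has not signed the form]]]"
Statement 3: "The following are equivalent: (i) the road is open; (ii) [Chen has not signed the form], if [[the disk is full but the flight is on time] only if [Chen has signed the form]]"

1

Let Q = "Chen has signed the form" (T), U = "the flight is delayed" (T), P = "the road is closed" (T), L = "the disk is full" (F).

Statement 1: Formalization: ~(Q <-> ((U nor P) -> ~L))

U nor P = T nor T = F
~L = ~F = T
(U nor P) -> ~L = F -> T = T
Q <-> ((U nor P) -> ~L) = T <-> T = T
~(Q <-> ((U nor P) -> ~L)) = ~T = F
Thus Statement 1 is false.

Statement 2: This is ~((U -> L) nand ~(P nand ~Q)).

U -> L = T -> F = F
~Q = ~T = F
P nand ~Q = T nand F = T
~(P nand ~Q) = ~T = F
(U -> L) nand ~(P nand ~Q) = F nand F = T
~((U -> L) nand ~(P nand ~Q)) = ~T = F
So Statement 2 is false.

Statement 3: In symbols: ~P <-> (((L & ~U) -> Q) -> ~Q)

~P = ~T = F
~U = ~T = F
L & ~U = F & F = F
(L & ~U) -> Q = F -> T = T
~Q = ~T = F
((L & ~U) -> Q) -> ~Q = T -> F = F
~P <-> (((L & ~U) -> Q) -> ~Q) = F <-> F = T
Hence Statement 3 is true.

1 of the 3 statements is true (Statement 3).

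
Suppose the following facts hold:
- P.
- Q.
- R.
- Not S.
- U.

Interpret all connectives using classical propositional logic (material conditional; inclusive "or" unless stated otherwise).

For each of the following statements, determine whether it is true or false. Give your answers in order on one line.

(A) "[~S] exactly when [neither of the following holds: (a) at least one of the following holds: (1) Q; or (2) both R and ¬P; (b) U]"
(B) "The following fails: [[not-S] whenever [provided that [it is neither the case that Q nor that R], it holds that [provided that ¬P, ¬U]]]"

(A) false, (B) false

(A): In symbols: ~S <-> ((Q | (R & ~P)) nor U)

~S = ~F = T
~P = ~T = F
R & ~P = T & F = F
Q | (R & ~P) = T | F = T
(Q | (R & ~P)) nor U = T nor T = F
~S <-> ((Q | (R & ~P)) nor U) = T <-> F = F
So (A) is false.

(B): This is ~(((Q nor R) -> (~P -> ~U)) -> ~S).

Q nor R = T nor T = F
~P = ~T = F
~U = ~T = F
~P -> ~U = F -> F = T
(Q nor R) -> (~P -> ~U) = F -> T = T
~S = ~F = T
((Q nor R) -> (~P -> ~U)) -> ~S = T -> T = T
~(((Q nor R) -> (~P -> ~U)) -> ~S) = ~T = F
Hence (B) is false.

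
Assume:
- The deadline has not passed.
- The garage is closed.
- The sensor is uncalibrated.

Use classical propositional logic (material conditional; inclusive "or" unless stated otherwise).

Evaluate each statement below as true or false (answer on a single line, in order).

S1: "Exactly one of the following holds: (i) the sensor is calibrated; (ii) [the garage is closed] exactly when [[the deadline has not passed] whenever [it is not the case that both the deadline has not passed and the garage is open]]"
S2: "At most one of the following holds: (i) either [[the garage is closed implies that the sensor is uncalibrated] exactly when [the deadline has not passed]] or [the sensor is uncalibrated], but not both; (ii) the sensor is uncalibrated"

Let U = "the sensor is calibrated" (F), N = "the garage is closed" (T), H = "the deadline has passed" (F).

S1: Parsed as U ⊕ (N ↔ ((¬H ↑ ¬N) → ¬H))

¬H = ¬F = T
¬N = ¬T = F
¬H ↑ ¬N = T ↑ F = T
¬H = ¬F = T
(¬H ↑ ¬N) → ¬H = T → T = T
N ↔ ((¬H ↑ ¬N) → ¬H) = T ↔ T = T
U ⊕ (N ↔ ((¬H ↑ ¬N) → ¬H)) = F ⊕ T = T
So S1 is true.

S2: Formalization: (((N → ¬U) ↔ ¬H) ⊕ ¬U) ↑ ¬U

¬U = ¬F = T
N → ¬U = T → T = T
¬H = ¬F = T
(N → ¬U) ↔ ¬H = T ↔ T = T
¬U = ¬F = T
((N → ¬U) ↔ ¬H) ⊕ ¬U = T ⊕ T = F
¬U = ¬F = T
(((N → ¬U) ↔ ¬H) ⊕ ¬U) ↑ ¬U = F ↑ T = T
Thus S2 is true.

S1 true; S2 true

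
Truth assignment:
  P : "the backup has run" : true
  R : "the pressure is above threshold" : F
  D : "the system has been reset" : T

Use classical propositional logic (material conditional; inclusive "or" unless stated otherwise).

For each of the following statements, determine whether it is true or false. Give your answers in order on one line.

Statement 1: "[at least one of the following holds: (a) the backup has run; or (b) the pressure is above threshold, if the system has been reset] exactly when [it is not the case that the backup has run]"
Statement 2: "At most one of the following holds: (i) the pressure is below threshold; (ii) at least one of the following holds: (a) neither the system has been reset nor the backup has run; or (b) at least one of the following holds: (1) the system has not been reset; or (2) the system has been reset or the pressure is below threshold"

Statement 1 F, Statement 2 F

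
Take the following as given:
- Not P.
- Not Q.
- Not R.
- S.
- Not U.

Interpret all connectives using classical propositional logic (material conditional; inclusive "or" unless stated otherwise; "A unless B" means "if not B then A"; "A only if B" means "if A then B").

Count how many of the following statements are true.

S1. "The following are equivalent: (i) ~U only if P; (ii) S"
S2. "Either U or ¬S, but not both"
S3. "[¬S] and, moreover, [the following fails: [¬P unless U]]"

S1: Formalization: (not U -> P) iff S

not U = not False = True
not U -> P = True -> False = False
(not U -> P) iff S = False iff True = False
So S1 is false.

S2: Formalization: U xor not S

not S = not True = False
U xor not S = False xor False = False
Thus S2 is false.

S3: Formalization: not S and not (not P or U)

not S = not True = False
not P = not False = True
not P or U = True or False = True
not (not P or U) = not True = False
not S and not (not P or U) = False and False = False
So S3 is false.

0 of the 3 statements are true (none).

0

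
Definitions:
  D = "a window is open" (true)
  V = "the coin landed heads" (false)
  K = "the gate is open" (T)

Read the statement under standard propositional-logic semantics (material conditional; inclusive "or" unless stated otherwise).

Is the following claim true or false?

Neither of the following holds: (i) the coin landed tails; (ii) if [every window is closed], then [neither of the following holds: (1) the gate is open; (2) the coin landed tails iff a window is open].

false

In symbols: ¬V ↓ (¬D → (K ↓ (¬V ↔ D)))

¬V = ¬F = T
¬D = ¬T = F
¬V = ¬F = T
¬V ↔ D = T ↔ T = T
K ↓ (¬V ↔ D) = T ↓ T = F
¬D → (K ↓ (¬V ↔ D)) = F → F = T
¬V ↓ (¬D → (K ↓ (¬V ↔ D))) = T ↓ T = F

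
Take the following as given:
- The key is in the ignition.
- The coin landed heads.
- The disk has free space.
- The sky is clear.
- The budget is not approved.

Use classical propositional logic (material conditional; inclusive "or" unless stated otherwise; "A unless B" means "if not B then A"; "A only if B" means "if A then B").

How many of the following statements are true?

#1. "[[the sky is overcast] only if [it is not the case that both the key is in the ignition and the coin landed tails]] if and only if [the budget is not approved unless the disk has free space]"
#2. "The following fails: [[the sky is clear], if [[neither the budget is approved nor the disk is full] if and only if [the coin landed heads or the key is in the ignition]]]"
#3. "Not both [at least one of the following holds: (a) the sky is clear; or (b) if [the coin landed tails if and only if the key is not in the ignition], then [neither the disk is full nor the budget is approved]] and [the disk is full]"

2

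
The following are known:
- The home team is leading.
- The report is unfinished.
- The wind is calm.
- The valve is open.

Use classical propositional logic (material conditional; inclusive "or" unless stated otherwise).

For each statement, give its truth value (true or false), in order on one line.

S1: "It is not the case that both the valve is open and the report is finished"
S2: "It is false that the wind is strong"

Let S = "the valve is open" (T), U = "the report is finished" (F), N = "the wind is strong" (F).

S1: Parsed as S nand U

S nand U = T nand F = T
Thus S1 is true.

S2: Parsed as ~N

~N = ~F = T
Hence S2 is true.

S1 T / S2 T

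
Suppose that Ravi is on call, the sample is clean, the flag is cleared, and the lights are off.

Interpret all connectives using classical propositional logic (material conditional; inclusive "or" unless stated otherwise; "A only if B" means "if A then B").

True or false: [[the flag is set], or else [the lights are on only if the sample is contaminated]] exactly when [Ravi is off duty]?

The statement is false.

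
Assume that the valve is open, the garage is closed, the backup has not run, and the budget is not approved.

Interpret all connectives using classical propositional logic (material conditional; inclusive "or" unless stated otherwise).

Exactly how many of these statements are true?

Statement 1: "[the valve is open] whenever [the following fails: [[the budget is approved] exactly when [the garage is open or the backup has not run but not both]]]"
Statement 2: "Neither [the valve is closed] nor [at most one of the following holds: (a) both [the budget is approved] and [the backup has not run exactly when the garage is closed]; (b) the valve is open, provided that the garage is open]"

1

Let G = "the budget is approved" (F), W = "the garage is closed" (T), M = "the backup has run" (F), P = "the valve is open" (T).

Statement 1: Formalization: ~(G <-> (~W xor ~M)) -> P

~W = ~T = F
~M = ~F = T
~W xor ~M = F xor T = T
G <-> (~W xor ~M) = F <-> T = F
~(G <-> (~W xor ~M)) = ~F = T
~(G <-> (~W xor ~M)) -> P = T -> T = T
So Statement 1 is true.

Statement 2: In symbols: ~P nor ((G & (~M <-> W)) nand (~W -> P))

~P = ~T = F
~M = ~F = T
~M <-> W = T <-> T = T
G & (~M <-> W) = F & T = F
~W = ~T = F
~W -> P = F -> T = T
(G & (~M <-> W)) nand (~W -> P) = F nand T = T
~P nor ((G & (~M <-> W)) nand (~W -> P)) = F nor T = F
So Statement 2 is false.

True statements: 1.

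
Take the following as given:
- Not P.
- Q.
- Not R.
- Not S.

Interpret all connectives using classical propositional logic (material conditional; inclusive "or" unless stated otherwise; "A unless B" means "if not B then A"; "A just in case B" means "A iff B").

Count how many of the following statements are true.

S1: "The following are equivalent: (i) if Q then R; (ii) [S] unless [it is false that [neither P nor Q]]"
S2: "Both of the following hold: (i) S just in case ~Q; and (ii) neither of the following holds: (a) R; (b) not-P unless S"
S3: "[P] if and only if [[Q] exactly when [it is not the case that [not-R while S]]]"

S1: This is (Q -> R) iff (S or not (P nor Q)).

Q -> R = True -> False = False
P nor Q = False nor True = False
not (P nor Q) = not False = True
S or not (P nor Q) = False or True = True
(Q -> R) iff (S or not (P nor Q)) = False iff True = False
Thus S1 is false.

S2: In symbols: (S iff not Q) and (R nor (not P or S))

not Q = not True = False
S iff not Q = False iff False = True
not P = not False = True
not P or S = True or False = True
R nor (not P or S) = False nor True = False
(S iff not Q) and (R nor (not P or S)) = True and False = False
Thus S2 is false.

S3: Formalization: P iff (Q iff not (not R and S))

not R = not False = True
not R and S = True and False = False
not (not R and S) = not False = True
Q iff not (not R and S) = True iff True = True
P iff (Q iff not (not R and S)) = False iff True = False
So S3 is false.

True statements: 0 (none).

0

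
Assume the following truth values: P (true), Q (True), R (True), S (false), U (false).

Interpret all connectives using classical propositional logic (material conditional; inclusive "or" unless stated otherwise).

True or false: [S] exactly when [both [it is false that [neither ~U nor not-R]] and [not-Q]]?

true

Values: S=False, U=False, R=True, Q=True.
In symbols: S iff (not (not U nor not R) and not Q)

not U = not False = True
not R = not True = False
not U nor not R = True nor False = False
not (not U nor not R) = not False = True
not Q = not True = False
not (not U nor not R) and not Q = True and False = False
S iff (not (not U nor not R) and not Q) = False iff False = True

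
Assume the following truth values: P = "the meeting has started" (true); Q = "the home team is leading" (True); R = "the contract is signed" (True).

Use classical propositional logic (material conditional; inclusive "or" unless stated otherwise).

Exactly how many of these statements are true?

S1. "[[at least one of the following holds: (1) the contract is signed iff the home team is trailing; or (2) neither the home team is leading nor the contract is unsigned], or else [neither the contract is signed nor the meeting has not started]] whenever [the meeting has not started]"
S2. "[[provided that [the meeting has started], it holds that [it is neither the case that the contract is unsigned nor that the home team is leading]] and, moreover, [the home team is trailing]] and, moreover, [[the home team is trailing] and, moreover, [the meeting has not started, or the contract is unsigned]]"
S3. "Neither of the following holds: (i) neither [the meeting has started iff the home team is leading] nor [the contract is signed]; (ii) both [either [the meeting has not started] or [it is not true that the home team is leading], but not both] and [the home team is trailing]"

2

S1: Formalization: ¬P → (((R ↔ ¬Q) ∨ (Q ↓ ¬R)) ∨ (R ↓ ¬P))

¬P = ¬T = F
¬Q = ¬T = F
R ↔ ¬Q = T ↔ F = F
¬R = ¬T = F
Q ↓ ¬R = T ↓ F = F
(R ↔ ¬Q) ∨ (Q ↓ ¬R) = F ∨ F = F
¬P = ¬T = F
R ↓ ¬P = T ↓ F = F
((R ↔ ¬Q) ∨ (Q ↓ ¬R)) ∨ (R ↓ ¬P) = F ∨ F = F
¬P → (((R ↔ ¬Q) ∨ (Q ↓ ¬R)) ∨ (R ↓ ¬P)) = F → F = T
So S1 is true.

S2: This is ((P → (¬R ↓ Q)) ∧ ¬Q) ∧ (¬Q ∧ (¬P ∨ ¬R)).

¬R = ¬T = F
¬R ↓ Q = F ↓ T = F
P → (¬R ↓ Q) = T → F = F
¬Q = ¬T = F
(P → (¬R ↓ Q)) ∧ ¬Q = F ∧ F = F
¬Q = ¬T = F
¬P = ¬T = F
¬R = ¬T = F
¬P ∨ ¬R = F ∨ F = F
¬Q ∧ (¬P ∨ ¬R) = F ∧ F = F
((P → (¬R ↓ Q)) ∧ ¬Q) ∧ (¬Q ∧ (¬P ∨ ¬R)) = F ∧ F = F
Hence S2 is false.

S3: In symbols: ((P ↔ Q) ↓ R) ↓ ((¬P ⊕ ¬Q) ∧ ¬Q)

P ↔ Q = T ↔ T = T
(P ↔ Q) ↓ R = T ↓ T = F
¬P = ¬T = F
¬Q = ¬T = F
¬P ⊕ ¬Q = F ⊕ F = F
¬Q = ¬T = F
(¬P ⊕ ¬Q) ∧ ¬Q = F ∧ F = F
((P ↔ Q) ↓ R) ↓ ((¬P ⊕ ¬Q) ∧ ¬Q) = F ↓ F = T
Hence S3 is true.

True statements: 2.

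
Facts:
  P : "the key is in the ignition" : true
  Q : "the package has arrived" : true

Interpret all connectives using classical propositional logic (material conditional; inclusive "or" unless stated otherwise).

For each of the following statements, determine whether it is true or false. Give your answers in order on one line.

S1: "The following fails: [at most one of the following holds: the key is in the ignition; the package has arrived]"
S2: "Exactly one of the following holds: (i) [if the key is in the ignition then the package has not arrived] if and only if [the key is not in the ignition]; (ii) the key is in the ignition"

S1: Parsed as ~(P nand Q)

P nand Q = T nand T = F
~(P nand Q) = ~F = T
So S1 is true.

S2: Parsed as ((P -> ~Q) <-> ~P) xor P

~Q = ~T = F
P -> ~Q = T -> F = F
~P = ~T = F
(P -> ~Q) <-> ~P = F <-> F = T
((P -> ~Q) <-> ~P) xor P = T xor T = F
So S2 is false.

S1 true / S2 false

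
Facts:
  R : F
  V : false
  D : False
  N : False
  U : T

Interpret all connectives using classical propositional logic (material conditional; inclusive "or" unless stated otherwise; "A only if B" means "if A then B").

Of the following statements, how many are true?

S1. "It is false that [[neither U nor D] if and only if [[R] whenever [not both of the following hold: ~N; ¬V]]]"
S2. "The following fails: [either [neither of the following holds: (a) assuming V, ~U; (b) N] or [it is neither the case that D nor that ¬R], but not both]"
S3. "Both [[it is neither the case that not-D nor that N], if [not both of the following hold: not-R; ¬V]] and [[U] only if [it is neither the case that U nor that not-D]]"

2

S1: In symbols: ~((U nor D) <-> ((~N nand ~V) -> R))

U nor D = T nor F = F
~N = ~F = T
~V = ~F = T
~N nand ~V = T nand T = F
(~N nand ~V) -> R = F -> F = T
(U nor D) <-> ((~N nand ~V) -> R) = F <-> T = F
~((U nor D) <-> ((~N nand ~V) -> R)) = ~F = T
So S1 is true.

S2: Parsed as ~(((V -> ~U) nor N) xor (D nor ~R))

~U = ~T = F
V -> ~U = F -> F = T
(V -> ~U) nor N = T nor F = F
~R = ~F = T
D nor ~R = F nor T = F
((V -> ~U) nor N) xor (D nor ~R) = F xor F = F
~(((V -> ~U) nor N) xor (D nor ~R)) = ~F = T
Thus S2 is true.

S3: This is ((~R nand ~V) -> (~D nor N)) & (U -> (U nor ~D)).

~R = ~F = T
~V = ~F = T
~R nand ~V = T nand T = F
~D = ~F = T
~D nor N = T nor F = F
(~R nand ~V) -> (~D nor N) = F -> F = T
~D = ~F = T
U nor ~D = T nor T = F
U -> (U nor ~D) = T -> F = F
((~R nand ~V) -> (~D nor N)) & (U -> (U nor ~D)) = T & F = F
Thus S3 is false.

Count: 2.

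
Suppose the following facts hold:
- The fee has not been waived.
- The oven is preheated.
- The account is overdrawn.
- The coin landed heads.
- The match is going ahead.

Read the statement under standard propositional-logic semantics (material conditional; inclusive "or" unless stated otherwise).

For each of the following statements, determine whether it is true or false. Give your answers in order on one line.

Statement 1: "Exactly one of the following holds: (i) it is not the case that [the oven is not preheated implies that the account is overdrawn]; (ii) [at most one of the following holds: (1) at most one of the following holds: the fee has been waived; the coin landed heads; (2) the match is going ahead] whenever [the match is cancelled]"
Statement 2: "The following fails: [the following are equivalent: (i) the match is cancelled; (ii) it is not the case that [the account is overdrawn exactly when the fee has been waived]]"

Let Q = "the oven is preheated" (T), R = "the account is overdrawn" (T), U = "the match is cancelled" (F), P = "the fee has been waived" (F), S = "the coin landed heads" (T).

Statement 1: In symbols: ~(~Q -> R) xor (U -> ((P nand S) nand ~U))

~Q = ~T = F
~Q -> R = F -> T = T
~(~Q -> R) = ~T = F
P nand S = F nand T = T
~U = ~F = T
(P nand S) nand ~U = T nand T = F
U -> ((P nand S) nand ~U) = F -> F = T
~(~Q -> R) xor (U -> ((P nand S) nand ~U)) = F xor T = T
Hence Statement 1 is true.

Statement 2: In symbols: ~(U <-> ~(R <-> P))

R <-> P = T <-> F = F
~(R <-> P) = ~F = T
U <-> ~(R <-> P) = F <-> T = F
~(U <-> ~(R <-> P)) = ~F = T
So Statement 2 is true.

Statement 1 True, Statement 2 True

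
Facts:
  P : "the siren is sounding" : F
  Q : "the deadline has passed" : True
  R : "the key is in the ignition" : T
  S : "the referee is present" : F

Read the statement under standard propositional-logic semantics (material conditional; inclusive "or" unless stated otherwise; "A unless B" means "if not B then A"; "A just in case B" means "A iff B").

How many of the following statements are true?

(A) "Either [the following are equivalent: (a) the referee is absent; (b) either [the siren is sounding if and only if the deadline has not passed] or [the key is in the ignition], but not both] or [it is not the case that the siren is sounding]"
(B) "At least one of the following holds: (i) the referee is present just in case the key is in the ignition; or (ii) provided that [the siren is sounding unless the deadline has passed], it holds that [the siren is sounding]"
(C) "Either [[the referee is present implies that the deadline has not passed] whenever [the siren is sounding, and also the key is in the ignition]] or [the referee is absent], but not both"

1

(A): Formalization: (~S <-> ((P <-> ~Q) xor R)) | ~P

~S = ~F = T
~Q = ~T = F
P <-> ~Q = F <-> F = T
(P <-> ~Q) xor R = T xor T = F
~S <-> ((P <-> ~Q) xor R) = T <-> F = F
~P = ~F = T
(~S <-> ((P <-> ~Q) xor R)) | ~P = F | T = T
So (A) is true.

(B): In symbols: (S <-> R) | ((P | Q) -> P)

S <-> R = F <-> T = F
P | Q = F | T = T
(P | Q) -> P = T -> F = F
(S <-> R) | ((P | Q) -> P) = F | F = F
Thus (B) is false.

(C): Parsed as ((P & R) -> (S -> ~Q)) xor ~S

P & R = F & T = F
~Q = ~T = F
S -> ~Q = F -> F = T
(P & R) -> (S -> ~Q) = F -> T = T
~S = ~F = T
((P & R) -> (S -> ~Q)) xor ~S = T xor T = F
Hence (C) is false.

1 of the 3 statements is true ((A)).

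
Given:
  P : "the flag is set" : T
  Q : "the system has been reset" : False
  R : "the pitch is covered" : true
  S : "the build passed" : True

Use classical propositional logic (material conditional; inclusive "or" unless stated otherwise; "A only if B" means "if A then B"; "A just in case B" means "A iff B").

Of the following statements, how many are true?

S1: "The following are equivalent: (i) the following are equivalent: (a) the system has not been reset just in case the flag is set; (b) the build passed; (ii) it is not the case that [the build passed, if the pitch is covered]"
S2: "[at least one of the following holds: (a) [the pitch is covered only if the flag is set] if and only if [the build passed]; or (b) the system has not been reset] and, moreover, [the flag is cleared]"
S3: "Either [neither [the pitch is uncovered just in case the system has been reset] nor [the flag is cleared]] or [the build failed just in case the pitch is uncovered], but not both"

S1: Parsed as ((¬Q ↔ P) ↔ S) ↔ ¬(R → S)

¬Q = ¬F = T
¬Q ↔ P = T ↔ T = T
(¬Q ↔ P) ↔ S = T ↔ T = T
R → S = T → T = T
¬(R → S) = ¬T = F
((¬Q ↔ P) ↔ S) ↔ ¬(R → S) = T ↔ F = F
Thus S1 is false.

S2: In symbols: (((R → P) ↔ S) ∨ ¬Q) ∧ ¬P

R → P = T → T = T
(R → P) ↔ S = T ↔ T = T
¬Q = ¬F = T
((R → P) ↔ S) ∨ ¬Q = T ∨ T = T
¬P = ¬T = F
(((R → P) ↔ S) ∨ ¬Q) ∧ ¬P = T ∧ F = F
Hence S2 is false.

S3: This is ((¬R ↔ Q) ↓ ¬P) ⊕ (¬S ↔ ¬R).

¬R = ¬T = F
¬R ↔ Q = F ↔ F = T
¬P = ¬T = F
(¬R ↔ Q) ↓ ¬P = T ↓ F = F
¬S = ¬T = F
¬R = ¬T = F
¬S ↔ ¬R = F ↔ F = T
((¬R ↔ Q) ↓ ¬P) ⊕ (¬S ↔ ¬R) = F ⊕ T = T
Hence S3 is true.

True statements: 1.

1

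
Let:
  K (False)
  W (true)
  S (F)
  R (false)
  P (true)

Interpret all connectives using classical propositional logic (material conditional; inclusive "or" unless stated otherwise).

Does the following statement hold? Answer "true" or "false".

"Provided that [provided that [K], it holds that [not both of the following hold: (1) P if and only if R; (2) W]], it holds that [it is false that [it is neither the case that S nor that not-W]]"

Values: K=False, P=True, R=False, W=True, S=False.
In symbols: (K -> ((P iff R) nand W)) -> not (S nor not W)

P iff R = True iff False = False
(P iff R) nand W = False nand True = True
K -> ((P iff R) nand W) = False -> True = True
not W = not True = False
S nor not W = False nor False = True
not (S nor not W) = not True = False
(K -> ((P iff R) nand W)) -> not (S nor not W) = True -> False = False

The statement is false.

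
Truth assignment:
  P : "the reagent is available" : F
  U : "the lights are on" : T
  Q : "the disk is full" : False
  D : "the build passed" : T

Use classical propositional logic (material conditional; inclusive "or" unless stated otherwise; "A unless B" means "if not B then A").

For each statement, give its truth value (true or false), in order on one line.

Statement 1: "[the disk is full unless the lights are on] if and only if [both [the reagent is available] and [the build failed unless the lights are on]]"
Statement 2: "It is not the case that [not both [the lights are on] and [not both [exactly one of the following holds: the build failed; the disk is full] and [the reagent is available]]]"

Statement 1: Parsed as (Q | U) <-> (P & (~D | U))

Q | U = F | T = T
~D = ~T = F
~D | U = F | T = T
P & (~D | U) = F & T = F
(Q | U) <-> (P & (~D | U)) = T <-> F = F
So Statement 1 is false.

Statement 2: In symbols: ~(U nand ((~D xor Q) nand P))

~D = ~T = F
~D xor Q = F xor F = F
(~D xor Q) nand P = F nand F = T
U nand ((~D xor Q) nand P) = T nand T = F
~(U nand ((~D xor Q) nand P)) = ~F = T
Hence Statement 2 is true.

Statement 1 F; Statement 2 T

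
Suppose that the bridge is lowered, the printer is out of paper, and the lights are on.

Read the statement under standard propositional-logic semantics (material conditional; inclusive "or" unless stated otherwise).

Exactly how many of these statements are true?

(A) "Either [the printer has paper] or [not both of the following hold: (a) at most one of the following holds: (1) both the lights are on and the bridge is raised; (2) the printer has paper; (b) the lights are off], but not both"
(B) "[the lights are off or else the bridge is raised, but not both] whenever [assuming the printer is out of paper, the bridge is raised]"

Let Q = "the printer has paper" (F), R = "the lights are on" (T), P = "the bridge is raised" (F).

(A): Formalization: Q ⊕ (((R ∧ P) ↑ Q) ↑ ¬R)

R ∧ P = T ∧ F = F
(R ∧ P) ↑ Q = F ↑ F = T
¬R = ¬T = F
((R ∧ P) ↑ Q) ↑ ¬R = T ↑ F = T
Q ⊕ (((R ∧ P) ↑ Q) ↑ ¬R) = F ⊕ T = T
Thus (A) is true.

(B): This is (¬Q → P) → (¬R ⊕ P).

¬Q = ¬F = T
¬Q → P = T → F = F
¬R = ¬T = F
¬R ⊕ P = F ⊕ F = F
(¬Q → P) → (¬R ⊕ P) = F → F = T
Thus (B) is true.

Count: 2.

2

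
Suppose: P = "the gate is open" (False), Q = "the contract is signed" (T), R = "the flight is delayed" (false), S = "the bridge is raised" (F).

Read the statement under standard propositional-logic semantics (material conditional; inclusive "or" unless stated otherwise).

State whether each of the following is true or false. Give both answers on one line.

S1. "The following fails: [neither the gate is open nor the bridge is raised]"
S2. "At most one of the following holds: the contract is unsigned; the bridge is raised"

S1 False; S2 True

S1: Parsed as not (P nor S)

P nor S = False nor False = True
not (P nor S) = not True = False
Thus S1 is false.

S2: In symbols: not Q nand S

not Q = not True = False
not Q nand S = False nand False = True
Thus S2 is true.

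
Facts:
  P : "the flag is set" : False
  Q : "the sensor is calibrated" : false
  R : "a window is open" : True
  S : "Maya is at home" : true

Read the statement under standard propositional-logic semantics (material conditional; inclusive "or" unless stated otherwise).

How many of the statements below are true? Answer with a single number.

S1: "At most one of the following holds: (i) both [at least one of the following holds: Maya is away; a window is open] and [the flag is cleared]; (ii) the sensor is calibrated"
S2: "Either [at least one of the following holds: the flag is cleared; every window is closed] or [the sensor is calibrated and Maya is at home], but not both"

2

S1: Parsed as ((not S or R) and not P) nand Q

not S = not True = False
not S or R = False or True = True
not P = not False = True
(not S or R) and not P = True and True = True
((not S or R) and not P) nand Q = True nand False = True
Hence S1 is true.

S2: Parsed as (not P or not R) xor (Q and S)

not P = not False = True
not R = not True = False
not P or not R = True or False = True
Q and S = False and True = False
(not P or not R) xor (Q and S) = True xor False = True
Thus S2 is true.

Count: 2.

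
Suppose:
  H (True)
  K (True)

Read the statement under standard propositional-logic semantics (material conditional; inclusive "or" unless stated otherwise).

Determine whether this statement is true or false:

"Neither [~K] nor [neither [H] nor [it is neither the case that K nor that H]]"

true

Parsed as ~K nor (H nor (K nor H))

~K = ~T = F
K nor H = T nor T = F
H nor (K nor H) = T nor F = F
~K nor (H nor (K nor H)) = F nor F = T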